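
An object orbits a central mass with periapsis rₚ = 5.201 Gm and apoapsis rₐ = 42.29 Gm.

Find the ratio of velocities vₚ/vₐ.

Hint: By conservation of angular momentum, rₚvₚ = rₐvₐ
rₚ = 5.201 Gm = 5.201 × 10^9 m
rₐ = 42.29 Gm = 4.229 × 10^10 m
rₚvₚ = rₐvₐ  ⇒  vₚ/vₐ = rₐ/rₚ
vₚ/vₐ = (4.229 × 10^10) / (5.201 × 10^9) = 8.13113

Final answer: vₚ/vₐ = 8.131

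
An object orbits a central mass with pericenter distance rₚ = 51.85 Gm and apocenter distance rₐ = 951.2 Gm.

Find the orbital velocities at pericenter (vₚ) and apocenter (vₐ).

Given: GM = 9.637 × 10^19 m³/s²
rₚ = 51.85 Gm = 5.185 × 10^10 m
rₐ = 951.2 Gm = 9.512 × 10^11 m
GM = 9.637 × 10^19 m³/s²
a = (rₚ + rₐ)/2 = 5.01525 × 10^11 m
Vis-viva: v² = GM (2/r − 1/a)
vₚ² = 9.637 × 10^19 × (3.85728 × 10^-11 − 1.99392 × 10^-12) = 3.52511 × 10^9 m²/s²
vₚ = 59372.6 m/s ≈ 59.37 km/s
vₐ² = 9.637 × 10^19 × (2.10261 × 10^-12 − 1.99392 × 10^-12) = 1.04743 × 10^7 m²/s²
vₐ = 3236.41 m/s ≈ 3.236 km/s

Final answer: vₚ = 59.37 km/s, vₐ = 3.236 km/s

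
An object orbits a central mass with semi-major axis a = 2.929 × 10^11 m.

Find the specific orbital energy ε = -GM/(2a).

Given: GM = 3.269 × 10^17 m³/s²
a = 2.929 × 10^11 m
GM = 3.269 × 10^17 m³/s²
2a = 5.858 × 10^11 m
ε = −GM/(2a) = -558040 J/kg ≈ -558 kJ/kg

Final answer: -558 kJ/kg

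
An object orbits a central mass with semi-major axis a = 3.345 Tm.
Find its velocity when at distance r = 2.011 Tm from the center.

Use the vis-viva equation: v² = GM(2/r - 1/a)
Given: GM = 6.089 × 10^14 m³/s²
a = 3.345 Tm = 3.345 × 10^12 m
r = 2.011 Tm = 2.011 × 10^12 m
GM = 6.089 × 10^14 m³/s²
2/r − 1/a = 9.9453 × 10^-13 − 2.98954 × 10^-13 = 6.95576 × 10^-13 m⁻¹
v² = GM (2/r − 1/a) = 423.536 m²/s²
v = 20.58 m/s ≈ 20.58 m/s

Final answer: 20.58 m/s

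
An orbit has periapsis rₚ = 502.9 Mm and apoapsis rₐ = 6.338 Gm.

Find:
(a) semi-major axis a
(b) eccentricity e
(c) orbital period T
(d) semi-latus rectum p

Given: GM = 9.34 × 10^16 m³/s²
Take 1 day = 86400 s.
rₚ = 502.9 Mm = 5.029 × 10^8 m
rₐ = 6.338 Gm = 6.338 × 10^9 m
GM = 9.34 × 10^16 m³/s²
a = (rₚ + rₐ)/2 = 3.42045 × 10^9 m
e = (rₐ − rₚ)/(rₐ + rₚ) = (5.8351 × 10^9) / (6.8409 × 10^9) = 0.852973
(a) a = 3.42045 × 10^9 m ≈ 3.42 Gm
(b) e = 0.852973 ≈ 0.853
(c) a³ = 4.00175 × 10^28 m³;  T = 2π √(a³/GM) = 2π × 654563 s = 4.11274 × 10^6 s ≈ 47.6 days
(d) 1 − e² = 0.272438;  p = a(1 − e²) = 3.42045 × 10^9 × 0.272438 = 9.3186 × 10^8 m ≈ 931.9 Mm

Final answer:
(a) semi-major axis a = 3.42 Gm
(b) eccentricity e = 0.853
(c) orbital period T = 47.6 days
(d) semi-latus rectum p = 931.9 Mm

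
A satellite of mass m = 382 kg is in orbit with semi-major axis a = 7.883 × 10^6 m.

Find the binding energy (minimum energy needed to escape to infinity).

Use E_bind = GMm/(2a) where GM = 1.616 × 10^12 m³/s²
a = 7.883 × 10^6 m
GM = 1.616 × 10^12 m³/s²
m = 382 kg
GMm = 1.616 × 10^12 × 382 = 6.17312 × 10^14 m³·kg/s²
2a = 1.5766 × 10^7 m
E_bind = GMm/(2a) = 3.91546 × 10^7 J ≈ 39.15 MJ

Final answer: 39.15 MJ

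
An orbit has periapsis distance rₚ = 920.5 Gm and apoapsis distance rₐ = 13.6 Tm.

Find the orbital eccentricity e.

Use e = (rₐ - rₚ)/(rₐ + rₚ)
rₚ = 920.5 Gm = 9.205 × 10^11 m
rₐ = 13.6 Tm = 1.36 × 10^13 m
rₐ − rₚ = 1.26795 × 10^13 m
rₐ + rₚ = 1.45205 × 10^13 m
e = (rₐ − rₚ)/(rₐ + rₚ) = 0.873214

Final answer: e = 0.8732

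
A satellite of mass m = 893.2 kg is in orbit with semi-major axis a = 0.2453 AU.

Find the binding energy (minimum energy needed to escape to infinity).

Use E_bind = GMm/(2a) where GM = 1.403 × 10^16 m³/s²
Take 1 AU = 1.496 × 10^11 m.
a = 0.2453 AU = 3.66969 × 10^10 m
GM = 1.403 × 10^16 m³/s²
m = 893.2 kg
GMm = 1.403 × 10^16 × 893.2 = 1.25316 × 10^19 m³·kg/s²
2a = 7.33938 × 10^10 m
E_bind = GMm/(2a) = 1.70745 × 10^8 J ≈ 170.7 MJ

Final answer: 170.7 MJ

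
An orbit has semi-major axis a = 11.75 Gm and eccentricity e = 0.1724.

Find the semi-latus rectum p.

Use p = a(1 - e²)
a = 11.75 Gm = 1.175 × 10^10 m
e = 0.1724,  e² = 0.0297218,  1 − e² = 0.970278
p = a(1 − e²) = 1.175 × 10^10 m × 0.970278 = 1.14008 × 10^10 m ≈ 11.4 Gm

Final answer: p = 11.4 Gm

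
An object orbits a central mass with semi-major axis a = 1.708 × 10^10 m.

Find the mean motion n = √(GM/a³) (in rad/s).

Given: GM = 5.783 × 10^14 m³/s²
a = 1.708 × 10^10 m
GM = 5.783 × 10^14 m³/s²
a³ = 4.98269 × 10^30 m³
GM/a³ = (5.783 × 10^14) / (4.98269 × 10^30) = 1.16062 × 10^-16 s⁻²
n = √(GM/a³) = 1.07732 × 10^-8 rad/s ≈ 1.077 × 10^-8 rad/s

Final answer: n = 1.077 × 10^-8 rad/s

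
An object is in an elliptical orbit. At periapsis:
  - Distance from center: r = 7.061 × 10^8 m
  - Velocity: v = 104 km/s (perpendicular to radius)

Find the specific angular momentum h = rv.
r = 7.061 × 10^8 m
v = 104 km/s = 104000 m/s
h = rv = 7.061 × 10^8 × 104000 = 7.34344 × 10^13 m²/s ≈ 7.343 × 10^13 m²/s

Final answer: h = 7.343 × 10^13 m²/s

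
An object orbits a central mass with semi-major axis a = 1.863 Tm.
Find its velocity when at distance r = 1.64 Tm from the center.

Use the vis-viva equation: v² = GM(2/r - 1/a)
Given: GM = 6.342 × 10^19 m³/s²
a = 1.863 Tm = 1.863 × 10^12 m
r = 1.64 Tm = 1.64 × 10^12 m
GM = 6.342 × 10^19 m³/s²
2/r − 1/a = 1.21951 × 10^-12 − 5.36769 × 10^-13 = 6.82744 × 10^-13 m⁻¹
v² = GM (2/r − 1/a) = 4.32996 × 10^7 m²/s²
v = 6580.24 m/s ≈ 6.58 km/s

Final answer: 6.58 km/s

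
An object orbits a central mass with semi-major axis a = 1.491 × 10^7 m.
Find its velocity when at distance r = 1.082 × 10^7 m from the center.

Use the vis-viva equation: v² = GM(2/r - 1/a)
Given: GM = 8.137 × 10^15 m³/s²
a = 1.491 × 10^7 m
r = 1.082 × 10^7 m
GM = 8.137 × 10^15 m³/s²
2/r − 1/a = 1.84843 × 10^-7 − 6.70691 × 10^-8 = 1.17774 × 10^-7 m⁻¹
v² = GM (2/r − 1/a) = 9.58325 × 10^8 m²/s²
v = 30956.8 m/s ≈ 30.96 km/s

Final answer: 30.96 km/s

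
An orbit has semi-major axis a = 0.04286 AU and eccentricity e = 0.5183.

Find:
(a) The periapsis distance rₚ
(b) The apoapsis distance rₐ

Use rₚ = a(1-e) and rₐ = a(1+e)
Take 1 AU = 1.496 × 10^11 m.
a = 0.04286 AU = 6.41186 × 10^9 m
e = 0.5183:  1 − e = 0.4817,  1 + e = 1.5183
(a) rₚ = a(1 − e) = 6.41186 × 10^9 m × 0.4817 = 3.08859 × 10^9 m ≈ 0.02065 AU
(b) rₐ = a(1 + e) = 6.41186 × 10^9 m × 1.5183 = 9.73512 × 10^9 m ≈ 0.06507 AU

Final answer:
(a) rₚ = 0.02065 AU
(b) rₐ = 0.06507 AU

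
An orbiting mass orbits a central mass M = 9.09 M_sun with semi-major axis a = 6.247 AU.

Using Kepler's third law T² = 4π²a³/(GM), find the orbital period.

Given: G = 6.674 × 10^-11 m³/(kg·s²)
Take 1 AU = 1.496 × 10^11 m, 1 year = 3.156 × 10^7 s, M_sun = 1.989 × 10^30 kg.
M = 9.09 M_sun = 1.808 × 10^31 kg
GM = G × M = 6.674 × 10^-11 × 1.808 × 10^31 = 1.20666 × 10^21 m³/s²
a = 6.247 AU = 9.34551 × 10^11 m
a³ = 8.16224 × 10^35 m³
T = 2π √(a³/GM) = 2π √((8.16224 × 10^35) / (1.20666 × 10^21)) = 2π × 2.60083 × 10^7 s
T = 1.63415 × 10^8 s ≈ 5.178 years

Final answer: 5.178 years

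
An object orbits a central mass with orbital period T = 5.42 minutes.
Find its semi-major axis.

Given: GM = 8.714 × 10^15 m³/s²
T = 5.42 minutes = 325.2 s
GM = 8.714 × 10^15 m³/s²
Kepler's third law: a³ = GM T² / (4π²)
T² = 105755 s²
a³ = (8.714 × 10^15) × 105755 / (4π²) = 2.33431 × 10^19 m³
a = (a³)^(1/3) = 2.85794 × 10^6 m ≈ 2.858 Mm

Final answer: 2.858 Mm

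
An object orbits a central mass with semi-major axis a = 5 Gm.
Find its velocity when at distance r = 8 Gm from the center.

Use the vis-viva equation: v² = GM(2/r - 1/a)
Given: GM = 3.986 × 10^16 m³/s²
a = 5 Gm = 5 × 10^9 m
r = 8 Gm = 8 × 10^9 m
GM = 3.986 × 10^16 m³/s²
2/r − 1/a = 2.5 × 10^-10 − 2 × 10^-10 = 5 × 10^-11 m⁻¹
v² = GM (2/r − 1/a) = 1.993 × 10^6 m²/s²
v = 1411.74 m/s ≈ 1.412 km/s

Final answer: 1.412 km/s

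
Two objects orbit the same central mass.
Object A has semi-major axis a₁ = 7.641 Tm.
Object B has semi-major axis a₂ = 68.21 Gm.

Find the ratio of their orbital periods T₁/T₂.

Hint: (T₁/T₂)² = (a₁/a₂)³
a₁ = 7.641 Tm = 7.641 × 10^12 m
a₂ = 68.21 Gm = 6.821 × 10^10 m
a₁/a₂ = 112.022
T₁/T₂ = (a₁/a₂)^(3/2) = (112.022)^1.5 = 1185.64

Final answer: T₁/T₂ = 1186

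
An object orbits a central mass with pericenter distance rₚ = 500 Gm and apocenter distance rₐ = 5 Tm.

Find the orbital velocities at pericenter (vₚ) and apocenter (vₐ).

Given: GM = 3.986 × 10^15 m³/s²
rₚ = 500 Gm = 5 × 10^11 m
rₐ = 5 Tm = 5 × 10^12 m
GM = 3.986 × 10^15 m³/s²
a = (rₚ + rₐ)/2 = 2.75 × 10^12 m
Vis-viva: v² = GM (2/r − 1/a)
vₚ² = 3.986 × 10^15 × (4 × 10^-12 − 3.63636 × 10^-13) = 14494.5 m²/s²
vₚ = 120.393 m/s ≈ 120.4 m/s
vₐ² = 3.986 × 10^15 × (4 × 10^-13 − 3.63636 × 10^-13) = 144.945 m²/s²
vₐ = 12.0393 m/s ≈ 12.04 m/s

Final answer: vₚ = 120.4 m/s, vₐ = 12.04 m/s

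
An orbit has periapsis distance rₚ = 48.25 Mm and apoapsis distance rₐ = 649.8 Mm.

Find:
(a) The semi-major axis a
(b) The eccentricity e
rₚ = 48.25 Mm = 4.825 × 10^7 m
rₐ = 649.8 Mm = 6.498 × 10^8 m
(a) a = (rₚ + rₐ)/2 = 3.49025 × 10^8 m ≈ 349 Mm
(b) e = (rₐ − rₚ)/(rₐ + rₚ) = (6.0155 × 10^8) / (6.9805 × 10^8) = 0.861758

Final answer:
(a) a = 349 Mm
(b) e = 0.8618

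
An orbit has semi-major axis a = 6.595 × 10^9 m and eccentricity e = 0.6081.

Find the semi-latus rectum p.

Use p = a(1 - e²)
a = 6.595 × 10^9 m
e = 0.6081,  e² = 0.369786,  1 − e² = 0.630214
p = a(1 − e²) = 6.595 × 10^9 m × 0.630214 = 4.15626 × 10^9 m ≈ 4.156 × 10^9 m

Final answer: p = 4.156 × 10^9 m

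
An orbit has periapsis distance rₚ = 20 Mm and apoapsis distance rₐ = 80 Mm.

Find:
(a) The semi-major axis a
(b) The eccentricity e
rₚ = 20 Mm = 2 × 10^7 m
rₐ = 80 Mm = 8 × 10^7 m
(a) a = (rₚ + rₐ)/2 = 5 × 10^7 m ≈ 50 Mm
(b) e = (rₐ − rₚ)/(rₐ + rₚ) = (6 × 10^7) / (1 × 10^8) = 0.6

Final answer:
(a) a = 50 Mm
(b) e = 0.6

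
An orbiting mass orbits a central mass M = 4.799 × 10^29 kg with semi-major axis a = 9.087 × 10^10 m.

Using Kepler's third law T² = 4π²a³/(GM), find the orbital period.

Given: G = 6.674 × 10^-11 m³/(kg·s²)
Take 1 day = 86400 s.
M = 4.799 × 10^29 kg
GM = G × M = 6.674 × 10^-11 × 4.799 × 10^29 = 3.20285 × 10^19 m³/s²
a = 9.087 × 10^10 m
a³ = 7.50346 × 10^32 m³
T = 2π √(a³/GM) = 2π √((7.50346 × 10^32) / (3.20285 × 10^19)) = 2π × 4.84019 × 10^6 s
T = 3.04118 × 10^7 s ≈ 352 days

Final answer: 352 days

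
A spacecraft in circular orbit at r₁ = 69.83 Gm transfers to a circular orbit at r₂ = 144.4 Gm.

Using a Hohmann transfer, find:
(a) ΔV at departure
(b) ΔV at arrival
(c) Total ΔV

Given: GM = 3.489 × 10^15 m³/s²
r₁ = 69.83 Gm = 6.983 × 10^10 m
r₂ = 144.4 Gm = 1.444 × 10^11 m
GM = 3.489 × 10^15 m³/s²
Transfer ellipse: a_t = (r₁ + r₂)/2 = 1.07115 × 10^11 m
Circular speed at r₁: v₁ = √(GM/r₁) = 223.527 m/s
Transfer speed at r₁ (periapsis): v₁ₜ = √(GM(2/r₁ − 1/a_t)) = 259.53 m/s
(a) ΔV₁ = v₁ₜ − v₁ = 36.0035 m/s ≈ 36 m/s
Circular speed at r₂: v₂ = √(GM/r₂) = 155.441 m/s
Transfer speed at r₂ (apoapsis): v₂ₜ = √(GM(2/r₂ − 1/a_t)) = 125.506 m/s
(b) ΔV₂ = v₂ − v₂ₜ = 29.936 m/s ≈ 29.94 m/s
(c) ΔV_total = ΔV₁ + ΔV₂ = 65.9394 m/s ≈ 65.94 m/s

Final answer:
(a) ΔV₁ = 36 m/s
(b) ΔV₂ = 29.94 m/s
(c) ΔV_total = 65.94 m/s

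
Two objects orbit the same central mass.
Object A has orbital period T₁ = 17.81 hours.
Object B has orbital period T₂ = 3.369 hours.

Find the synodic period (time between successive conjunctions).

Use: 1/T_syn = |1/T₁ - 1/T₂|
T₁ = 17.81 hours = 64116 s
T₂ = 3.369 hours = 12128.4 s
1/T₁ = 1.55967 × 10^-5 s⁻¹
1/T₂ = 8.24511 × 10^-5 s⁻¹
|1/T₁ − 1/T₂| = 6.68544 × 10^-5 s⁻¹
T_syn = 1 / |1/T₁ − 1/T₂| = 14957.9 s ≈ 4.155 hours

Final answer: T_syn = 4.155 hours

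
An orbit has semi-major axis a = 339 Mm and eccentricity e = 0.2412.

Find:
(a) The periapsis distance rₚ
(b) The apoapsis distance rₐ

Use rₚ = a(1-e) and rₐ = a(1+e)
a = 339 Mm = 3.39 × 10^8 m
e = 0.2412:  1 − e = 0.7588,  1 + e = 1.2412
(a) rₚ = a(1 − e) = 3.39 × 10^8 m × 0.7588 = 2.57233 × 10^8 m ≈ 257.2 Mm
(b) rₐ = a(1 + e) = 3.39 × 10^8 m × 1.2412 = 4.20767 × 10^8 m ≈ 420.8 Mm

Final answer:
(a) rₚ = 257.2 Mm
(b) rₐ = 420.8 Mm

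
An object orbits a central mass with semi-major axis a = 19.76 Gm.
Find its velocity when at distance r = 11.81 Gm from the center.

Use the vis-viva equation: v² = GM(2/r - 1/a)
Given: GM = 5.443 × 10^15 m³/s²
a = 19.76 Gm = 1.976 × 10^10 m
r = 11.81 Gm = 1.181 × 10^10 m
GM = 5.443 × 10^15 m³/s²
2/r − 1/a = 1.69348 × 10^-10 − 5.06073 × 10^-11 = 1.18741 × 10^-10 m⁻¹
v² = GM (2/r − 1/a) = 646306 m²/s²
v = 803.931 m/s ≈ 803.9 m/s

Final answer: 803.9 m/s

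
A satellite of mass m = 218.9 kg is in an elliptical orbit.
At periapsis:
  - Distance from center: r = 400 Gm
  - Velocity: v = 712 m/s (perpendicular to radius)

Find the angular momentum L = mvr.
r = 400 Gm = 4 × 10^11 m
v = 712 m/s
vr = 712 × 4 × 10^11 = 2.848 × 10^14 m²/s
L = m × vr = 218.9 × 2.848 × 10^14 = 6.23427 × 10^16 kg·m²/s ≈ 6.234 × 10^16 kg·m²/s

Final answer: L = 6.234 × 10^16 kg·m²/s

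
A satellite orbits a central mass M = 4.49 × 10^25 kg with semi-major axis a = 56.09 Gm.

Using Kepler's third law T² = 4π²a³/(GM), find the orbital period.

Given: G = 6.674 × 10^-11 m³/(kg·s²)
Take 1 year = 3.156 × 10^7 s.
M = 4.49 × 10^25 kg
GM = G × M = 6.674 × 10^-11 × 4.49 × 10^25 = 2.99663 × 10^15 m³/s²
a = 56.09 Gm = 5.609 × 10^10 m
a³ = 1.76464 × 10^32 m³
T = 2π √(a³/GM) = 2π √((1.76464 × 10^32) / (2.99663 × 10^15)) = 2π × 2.42668 × 10^8 s
T = 1.52473 × 10^9 s ≈ 48.31 years

Final answer: 48.31 years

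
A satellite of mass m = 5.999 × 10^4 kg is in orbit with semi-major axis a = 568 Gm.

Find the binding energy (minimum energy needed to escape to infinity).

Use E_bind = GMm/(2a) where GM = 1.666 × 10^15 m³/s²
a = 568 Gm = 5.68 × 10^11 m
GM = 1.666 × 10^15 m³/s²
m = 5.999 × 10^4 kg
GMm = 1.666 × 10^15 × 59990 = 9.99433 × 10^19 m³·kg/s²
2a = 1.136 × 10^12 m
E_bind = GMm/(2a) = 8.79783 × 10^7 J ≈ 87.98 MJ

Final answer: 87.98 MJ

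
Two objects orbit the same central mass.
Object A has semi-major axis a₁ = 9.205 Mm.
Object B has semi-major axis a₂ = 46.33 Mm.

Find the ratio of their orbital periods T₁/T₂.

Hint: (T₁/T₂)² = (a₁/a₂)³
a₁ = 9.205 Mm = 9.205 × 10^6 m
a₂ = 46.33 Mm = 4.633 × 10^7 m
a₁/a₂ = 0.198683
T₁/T₂ = (a₁/a₂)^(3/2) = (0.198683)^1.5 = 0.0885609

Final answer: T₁/T₂ = 0.08856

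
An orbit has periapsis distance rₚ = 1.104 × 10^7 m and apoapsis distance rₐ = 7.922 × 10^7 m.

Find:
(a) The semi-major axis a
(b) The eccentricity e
rₚ = 1.104 × 10^7 m
rₐ = 7.922 × 10^7 m
(a) a = (rₚ + rₐ)/2 = 4.513 × 10^7 m ≈ 4.513 × 10^7 m
(b) e = (rₐ − rₚ)/(rₐ + rₚ) = (6.818 × 10^7) / (9.026 × 10^7) = 0.755373

Final answer:
(a) a = 4.513 × 10^7 m
(b) e = 0.7554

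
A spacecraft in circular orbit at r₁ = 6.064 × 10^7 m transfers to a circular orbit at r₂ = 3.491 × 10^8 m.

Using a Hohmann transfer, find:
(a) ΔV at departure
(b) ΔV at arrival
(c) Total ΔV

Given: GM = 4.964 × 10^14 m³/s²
r₁ = 6.064 × 10^7 m
r₂ = 3.491 × 10^8 m
GM = 4.964 × 10^14 m³/s²
Transfer ellipse: a_t = (r₁ + r₂)/2 = 2.0487 × 10^8 m
Circular speed at r₁: v₁ = √(GM/r₁) = 2861.12 m/s
Transfer speed at r₁ (periapsis): v₁ₜ = √(GM(2/r₁ − 1/a_t)) = 3734.84 m/s
(a) ΔV₁ = v₁ₜ − v₁ = 873.719 m/s ≈ 873.7 m/s
Circular speed at r₂: v₂ = √(GM/r₂) = 1192.45 m/s
Transfer speed at r₂ (apoapsis): v₂ₜ = √(GM(2/r₂ − 1/a_t)) = 648.756 m/s
(b) ΔV₂ = v₂ − v₂ₜ = 543.696 m/s ≈ 543.7 m/s
(c) ΔV_total = ΔV₁ + ΔV₂ = 1417.41 m/s ≈ 1.417 km/s

Final answer:
(a) ΔV₁ = 873.7 m/s
(b) ΔV₂ = 543.7 m/s
(c) ΔV_total = 1.417 km/s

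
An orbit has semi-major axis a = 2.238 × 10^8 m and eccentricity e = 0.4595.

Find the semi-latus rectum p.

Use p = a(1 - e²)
a = 2.238 × 10^8 m
e = 0.4595,  e² = 0.21114,  1 − e² = 0.78886
p = a(1 − e²) = 2.238 × 10^8 m × 0.78886 = 1.76547 × 10^8 m ≈ 1.765 × 10^8 m

Final answer: p = 1.765 × 10^8 m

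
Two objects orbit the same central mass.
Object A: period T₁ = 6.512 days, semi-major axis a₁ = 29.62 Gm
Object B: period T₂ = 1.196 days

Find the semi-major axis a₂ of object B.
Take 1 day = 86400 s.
T₁ = 6.512 days = 562637 s
T₂ = 1.196 days = 103334 s
a₁ = 29.62 Gm = 2.962 × 10^10 m
Kepler's third law: (T₂/T₁)² = (a₂/a₁)³  ⇒  a₂ = a₁ (T₂/T₁)^(2/3)
T₂/T₁ = 0.183661
(T₂/T₁)^(2/3) = 0.323106
a₂ = 2.962 × 10^10 m × 0.323106 = 9.57039 × 10^9 m ≈ 9.57 Gm

Final answer: a₂ = 9.57 Gm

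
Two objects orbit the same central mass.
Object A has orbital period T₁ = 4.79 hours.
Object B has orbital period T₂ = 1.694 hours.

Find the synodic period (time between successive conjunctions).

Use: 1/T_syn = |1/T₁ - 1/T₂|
T₁ = 4.79 hours = 17244 s
T₂ = 1.694 hours = 6098.4 s
1/T₁ = 5.79912 × 10^-5 s⁻¹
1/T₂ = 0.000163977 s⁻¹
|1/T₁ − 1/T₂| = 0.000105986 s⁻¹
T_syn = 1 / |1/T₁ − 1/T₂| = 9435.19 s ≈ 2.621 hours

Final answer: T_syn = 2.621 hours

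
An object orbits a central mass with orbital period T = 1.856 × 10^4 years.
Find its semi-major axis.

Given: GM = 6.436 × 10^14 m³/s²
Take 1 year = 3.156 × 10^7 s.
T = 1.856 × 10^4 years = 5.85754 × 10^11 s
GM = 6.436 × 10^14 m³/s²
Kepler's third law: a³ = GM T² / (4π²)
T² = 3.43107 × 10^23 s²
a³ = (6.436 × 10^14) × (3.43107 × 10^23) / (4π²) = 5.59353 × 10^36 m³
a = (a³)^(1/3) = 1.77512 × 10^12 m ≈ 1.775 Tm

Final answer: 1.775 Tm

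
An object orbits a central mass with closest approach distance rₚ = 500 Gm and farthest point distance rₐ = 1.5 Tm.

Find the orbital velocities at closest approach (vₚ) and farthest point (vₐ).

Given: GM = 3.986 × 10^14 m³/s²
rₚ = 500 Gm = 5 × 10^11 m
rₐ = 1.5 Tm = 1.5 × 10^12 m
GM = 3.986 × 10^14 m³/s²
a = (rₚ + rₐ)/2 = 1 × 10^12 m
Vis-viva: v² = GM (2/r − 1/a)
vₚ² = 3.986 × 10^14 × (4 × 10^-12 − 1 × 10^-12) = 1195.8 m²/s²
vₚ = 34.5803 m/s ≈ 34.58 m/s
vₐ² = 3.986 × 10^14 × (1.33333 × 10^-12 − 1 × 10^-12) = 132.867 m²/s²
vₐ = 11.5268 m/s ≈ 11.53 m/s

Final answer: vₚ = 34.58 m/s, vₐ = 11.53 m/s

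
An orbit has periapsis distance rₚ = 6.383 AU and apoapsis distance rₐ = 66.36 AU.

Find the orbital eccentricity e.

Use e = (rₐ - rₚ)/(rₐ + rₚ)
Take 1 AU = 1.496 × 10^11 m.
rₚ = 6.383 AU = 9.54897 × 10^11 m
rₐ = 66.36 AU = 9.92746 × 10^12 m
rₐ − rₚ = 8.97256 × 10^12 m
rₐ + rₚ = 1.08824 × 10^13 m
e = (rₐ − rₚ)/(rₐ + rₚ) = 0.824505

Final answer: e = 0.8245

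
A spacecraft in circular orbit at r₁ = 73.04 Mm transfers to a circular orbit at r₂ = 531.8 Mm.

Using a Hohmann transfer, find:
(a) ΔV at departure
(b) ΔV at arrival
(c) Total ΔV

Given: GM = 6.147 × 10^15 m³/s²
r₁ = 73.04 Mm = 7.304 × 10^7 m
r₂ = 531.8 Mm = 5.318 × 10^8 m
GM = 6.147 × 10^15 m³/s²
Transfer ellipse: a_t = (r₁ + r₂)/2 = 3.0242 × 10^8 m
Circular speed at r₁: v₁ = √(GM/r₁) = 9173.84 m/s
Transfer speed at r₁ (periapsis): v₁ₜ = √(GM(2/r₁ − 1/a_t)) = 12165.2 m/s
(a) ΔV₁ = v₁ₜ − v₁ = 2991.38 m/s ≈ 2.991 km/s
Circular speed at r₂: v₂ = √(GM/r₂) = 3399.83 m/s
Transfer speed at r₂ (apoapsis): v₂ₜ = √(GM(2/r₂ − 1/a_t)) = 1670.83 m/s
(b) ΔV₂ = v₂ − v₂ₜ = 1729 m/s ≈ 1.729 km/s
(c) ΔV_total = ΔV₁ + ΔV₂ = 4720.38 m/s ≈ 4.72 km/s

Final answer:
(a) ΔV₁ = 2.991 km/s
(b) ΔV₂ = 1.729 km/s
(c) ΔV_total = 4.72 km/s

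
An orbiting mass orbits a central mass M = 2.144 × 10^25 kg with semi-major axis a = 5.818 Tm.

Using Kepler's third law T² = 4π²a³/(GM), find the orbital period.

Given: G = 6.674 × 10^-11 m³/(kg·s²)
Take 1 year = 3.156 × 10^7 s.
M = 2.144 × 10^25 kg
GM = G × M = 6.674 × 10^-11 × 2.144 × 10^25 = 1.43091 × 10^15 m³/s²
a = 5.818 Tm = 5.818 × 10^12 m
a³ = 1.96934 × 10^38 m³
T = 2π √(a³/GM) = 2π √((1.96934 × 10^38) / (1.43091 × 10^15)) = 2π × 3.70984 × 10^11 s
T = 2.33096 × 10^12 s ≈ 7.386 × 10^4 years

Final answer: 7.386 × 10^4 years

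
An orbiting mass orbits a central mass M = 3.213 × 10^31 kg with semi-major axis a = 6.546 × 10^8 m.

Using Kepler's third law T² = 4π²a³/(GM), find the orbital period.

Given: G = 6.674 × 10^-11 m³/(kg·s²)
M = 3.213 × 10^31 kg
GM = G × M = 6.674 × 10^-11 × 3.213 × 10^31 = 2.14436 × 10^21 m³/s²
a = 6.546 × 10^8 m
a³ = 2.80497 × 10^26 m³
T = 2π √(a³/GM) = 2π √((2.80497 × 10^26) / (2.14436 × 10^21)) = 2π × 361.673 s
T = 2272.46 s ≈ 37.87 minutes

Final answer: 37.87 minutes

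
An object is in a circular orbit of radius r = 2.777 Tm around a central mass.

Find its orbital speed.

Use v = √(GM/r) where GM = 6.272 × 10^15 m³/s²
r = 2.777 Tm = 2.777 × 10^12 m
GM = 6.272 × 10^15 m³/s²
GM/r = (6.272 × 10^15) / (2.777 × 10^12) = 2258.55 m²/s²
v = √(GM/r) = 47.5242 m/s ≈ 47.52 m/s

Final answer: 47.52 m/s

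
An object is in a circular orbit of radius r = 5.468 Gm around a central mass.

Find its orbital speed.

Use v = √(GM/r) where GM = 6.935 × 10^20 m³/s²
r = 5.468 Gm = 5.468 × 10^9 m
GM = 6.935 × 10^20 m³/s²
GM/r = (6.935 × 10^20) / (5.468 × 10^9) = 1.26829 × 10^11 m²/s²
v = √(GM/r) = 356130 m/s ≈ 356.1 km/s

Final answer: 356.1 km/s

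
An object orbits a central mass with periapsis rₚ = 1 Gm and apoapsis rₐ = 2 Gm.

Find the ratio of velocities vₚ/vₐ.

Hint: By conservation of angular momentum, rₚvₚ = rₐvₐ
rₚ = 1 Gm = 1 × 10^9 m
rₐ = 2 Gm = 2 × 10^9 m
rₚvₚ = rₐvₐ  ⇒  vₚ/vₐ = rₐ/rₚ
vₚ/vₐ = (2 × 10^9) / (1 × 10^9) = 2

Final answer: vₚ/vₐ = 2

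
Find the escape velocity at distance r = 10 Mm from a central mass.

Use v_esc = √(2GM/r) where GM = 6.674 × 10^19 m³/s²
r = 10 Mm = 1 × 10^7 m
GM = 6.674 × 10^19 m³/s²
2GM/r = 2 × (6.674 × 10^19) / (1 × 10^7) = 1.3348 × 10^13 m²/s²
v_esc = √(2GM/r) = 3.65349 × 10^6 m/s ≈ 3653 km/s

Final answer: 3653 km/s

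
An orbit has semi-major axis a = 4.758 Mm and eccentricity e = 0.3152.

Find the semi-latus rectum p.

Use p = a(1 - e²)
a = 4.758 Mm = 4.758 × 10^6 m
e = 0.3152,  e² = 0.099351,  1 − e² = 0.900649
p = a(1 − e²) = 4.758 × 10^6 m × 0.900649 = 4.28529 × 10^6 m ≈ 4.285 Mm

Final answer: p = 4.285 Mm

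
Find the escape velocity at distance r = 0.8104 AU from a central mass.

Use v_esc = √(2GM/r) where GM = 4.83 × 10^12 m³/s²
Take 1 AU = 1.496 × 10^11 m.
r = 0.8104 AU = 1.21236 × 10^11 m
GM = 4.83 × 10^12 m³/s²
2GM/r = 2 × (4.83 × 10^12) / (1.21236 × 10^11) = 79.6794 m²/s²
v_esc = √(2GM/r) = 8.92633 m/s ≈ 8.926 m/s

Final answer: 8.926 m/s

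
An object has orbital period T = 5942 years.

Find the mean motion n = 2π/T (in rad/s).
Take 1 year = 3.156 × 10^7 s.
T = 5942 years = 1.8753 × 10^11 s
n = 2π / (1.8753 × 10^11 s) = 3.3505 × 10^-11 rad/s ≈ 3.351 × 10^-11 rad/s

Final answer: n = 3.351 × 10^-11 rad/s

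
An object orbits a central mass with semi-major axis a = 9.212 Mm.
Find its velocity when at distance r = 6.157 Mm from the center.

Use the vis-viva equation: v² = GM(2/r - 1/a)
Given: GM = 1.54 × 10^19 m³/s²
a = 9.212 Mm = 9.212 × 10^6 m
r = 6.157 Mm = 6.157 × 10^6 m
GM = 1.54 × 10^19 m³/s²
2/r − 1/a = 3.24834 × 10^-7 − 1.08554 × 10^-7 = 2.16279 × 10^-7 m⁻¹
v² = GM (2/r − 1/a) = 3.3307 × 10^12 m²/s²
v = 1.82502 × 10^6 m/s ≈ 1825 km/s

Final answer: 1825 km/s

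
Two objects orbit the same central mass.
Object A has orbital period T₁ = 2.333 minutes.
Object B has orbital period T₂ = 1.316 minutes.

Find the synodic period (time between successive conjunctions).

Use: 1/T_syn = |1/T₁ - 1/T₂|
T₁ = 2.333 minutes = 139.98 s
T₂ = 1.316 minutes = 78.96 s
1/T₁ = 0.00714388 s⁻¹
1/T₂ = 0.0126646 s⁻¹
|1/T₁ − 1/T₂| = 0.00552076 s⁻¹
T_syn = 1 / |1/T₁ − 1/T₂| = 181.134 s ≈ 3.019 minutes

Final answer: T_syn = 3.019 minutes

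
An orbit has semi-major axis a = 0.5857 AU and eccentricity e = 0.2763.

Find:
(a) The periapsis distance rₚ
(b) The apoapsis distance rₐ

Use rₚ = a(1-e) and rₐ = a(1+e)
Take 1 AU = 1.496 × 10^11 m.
a = 0.5857 AU = 8.76207 × 10^10 m
e = 0.2763:  1 − e = 0.7237,  1 + e = 1.2763
(a) rₚ = a(1 − e) = 8.76207 × 10^10 m × 0.7237 = 6.34111 × 10^10 m ≈ 0.4239 AU
(b) rₐ = a(1 + e) = 8.76207 × 10^10 m × 1.2763 = 1.1183 × 10^11 m ≈ 0.7475 AU

Final answer:
(a) rₚ = 0.4239 AU
(b) rₐ = 0.7475 AU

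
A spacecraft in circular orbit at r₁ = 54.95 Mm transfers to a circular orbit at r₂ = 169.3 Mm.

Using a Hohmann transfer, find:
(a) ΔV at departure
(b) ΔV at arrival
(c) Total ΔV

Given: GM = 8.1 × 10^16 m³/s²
r₁ = 54.95 Mm = 5.495 × 10^7 m
r₂ = 169.3 Mm = 1.693 × 10^8 m
GM = 8.1 × 10^16 m³/s²
Transfer ellipse: a_t = (r₁ + r₂)/2 = 1.12125 × 10^8 m
Circular speed at r₁: v₁ = √(GM/r₁) = 38393.6 m/s
Transfer speed at r₁ (periapsis): v₁ₜ = √(GM(2/r₁ − 1/a_t)) = 47177.6 m/s
(a) ΔV₁ = v₁ₜ − v₁ = 8784.02 m/s ≈ 8.784 km/s
Circular speed at r₂: v₂ = √(GM/r₂) = 21873.3 m/s
Transfer speed at r₂ (apoapsis): v₂ₜ = √(GM(2/r₂ − 1/a_t)) = 15312.5 m/s
(b) ΔV₂ = v₂ − v₂ₜ = 6560.77 m/s ≈ 6.561 km/s
(c) ΔV_total = ΔV₁ + ΔV₂ = 15344.8 m/s ≈ 15.34 km/s

Final answer:
(a) ΔV₁ = 8.784 km/s
(b) ΔV₂ = 6.561 km/s
(c) ΔV_total = 15.34 km/s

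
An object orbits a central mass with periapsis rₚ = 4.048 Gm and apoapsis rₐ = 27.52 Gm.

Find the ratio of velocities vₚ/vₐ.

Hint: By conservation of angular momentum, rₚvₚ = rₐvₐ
rₚ = 4.048 Gm = 4.048 × 10^9 m
rₐ = 27.52 Gm = 2.752 × 10^10 m
rₚvₚ = rₐvₐ  ⇒  vₚ/vₐ = rₐ/rₚ
vₚ/vₐ = (2.752 × 10^10) / (4.048 × 10^9) = 6.79842

Final answer: vₚ/vₐ = 6.798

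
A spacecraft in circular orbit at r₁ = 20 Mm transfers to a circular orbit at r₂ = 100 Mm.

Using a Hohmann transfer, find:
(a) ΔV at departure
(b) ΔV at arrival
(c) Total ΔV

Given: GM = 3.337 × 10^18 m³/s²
r₁ = 20 Mm = 2 × 10^7 m
r₂ = 100 Mm = 1 × 10^8 m
GM = 3.337 × 10^18 m³/s²
Transfer ellipse: a_t = (r₁ + r₂)/2 = 6 × 10^7 m
Circular speed at r₁: v₁ = √(GM/r₁) = 408473 m/s
Transfer speed at r₁ (periapsis): v₁ₜ = √(GM(2/r₁ − 1/a_t)) = 527336 m/s
(a) ΔV₁ = v₁ₜ − v₁ = 118863 m/s ≈ 118.9 km/s
Circular speed at r₂: v₂ = √(GM/r₂) = 182675 m/s
Transfer speed at r₂ (apoapsis): v₂ₜ = √(GM(2/r₂ − 1/a_t)) = 105467 m/s
(b) ΔV₂ = v₂ − v₂ₜ = 77207.4 m/s ≈ 77.21 km/s
(c) ΔV_total = ΔV₁ + ΔV₂ = 196071 m/s ≈ 196.1 km/s

Final answer:
(a) ΔV₁ = 118.9 km/s
(b) ΔV₂ = 77.21 km/s
(c) ΔV_total = 196.1 km/s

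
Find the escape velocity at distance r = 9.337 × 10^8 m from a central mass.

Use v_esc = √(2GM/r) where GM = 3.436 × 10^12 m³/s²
r = 9.337 × 10^8 m
GM = 3.436 × 10^12 m³/s²
2GM/r = 2 × (3.436 × 10^12) / (9.337 × 10^8) = 7359.97 m²/s²
v_esc = √(2GM/r) = 85.7902 m/s ≈ 85.79 m/s

Final answer: 85.79 m/s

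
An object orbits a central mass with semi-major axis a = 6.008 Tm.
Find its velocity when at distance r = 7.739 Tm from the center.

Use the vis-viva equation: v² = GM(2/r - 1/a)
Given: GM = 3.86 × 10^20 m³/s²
a = 6.008 Tm = 6.008 × 10^12 m
r = 7.739 Tm = 7.739 × 10^12 m
GM = 3.86 × 10^20 m³/s²
2/r − 1/a = 2.58431 × 10^-13 − 1.66445 × 10^-13 = 9.19866 × 10^-14 m⁻¹
v² = GM (2/r − 1/a) = 3.55068 × 10^7 m²/s²
v = 5958.76 m/s ≈ 5.959 km/s

Final answer: 5.959 km/s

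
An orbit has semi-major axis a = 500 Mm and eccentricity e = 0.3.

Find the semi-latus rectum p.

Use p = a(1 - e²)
a = 500 Mm = 5 × 10^8 m
e = 0.3,  e² = 0.09,  1 − e² = 0.91
p = a(1 − e²) = 5 × 10^8 m × 0.91 = 4.55 × 10^8 m ≈ 455 Mm

Final answer: p = 455 Mm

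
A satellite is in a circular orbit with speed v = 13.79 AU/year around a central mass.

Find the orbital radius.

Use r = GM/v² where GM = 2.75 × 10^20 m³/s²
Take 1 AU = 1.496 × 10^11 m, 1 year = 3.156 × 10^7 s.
v = 13.79 AU/year = 65367 m/s
GM = 2.75 × 10^20 m³/s²
v² = 4.27285 × 10^9 m²/s²
r = GM/v² = (2.75 × 10^20) / (4.27285 × 10^9) = 6.43598 × 10^10 m ≈ 0.4302 AU

Final answer: 0.4302 AU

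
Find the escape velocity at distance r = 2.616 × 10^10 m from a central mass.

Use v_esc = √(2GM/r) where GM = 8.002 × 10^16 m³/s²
r = 2.616 × 10^10 m
GM = 8.002 × 10^16 m³/s²
2GM/r = 2 × (8.002 × 10^16) / (2.616 × 10^10) = 6.11774 × 10^6 m²/s²
v_esc = √(2GM/r) = 2473.41 m/s ≈ 2.473 km/s

Final answer: 2.473 km/s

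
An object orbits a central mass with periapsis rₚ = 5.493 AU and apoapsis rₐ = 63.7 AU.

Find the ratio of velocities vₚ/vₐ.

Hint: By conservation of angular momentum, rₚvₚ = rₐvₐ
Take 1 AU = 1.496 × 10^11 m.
rₚ = 5.493 AU = 8.21753 × 10^11 m
rₐ = 63.7 AU = 9.52952 × 10^12 m
rₚvₚ = rₐvₐ  ⇒  vₚ/vₐ = rₐ/rₚ
vₚ/vₐ = (9.52952 × 10^12) / (8.21753 × 10^11) = 11.5966

Final answer: vₚ/vₐ = 11.6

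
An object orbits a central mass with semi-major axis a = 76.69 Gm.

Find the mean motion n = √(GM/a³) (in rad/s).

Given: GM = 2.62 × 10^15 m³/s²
a = 76.69 Gm = 7.669 × 10^10 m
GM = 2.62 × 10^15 m³/s²
a³ = 4.51041 × 10^32 m³
GM/a³ = (2.62 × 10^15) / (4.51041 × 10^32) = 5.80878 × 10^-18 s⁻²
n = √(GM/a³) = 2.41014 × 10^-9 rad/s ≈ 2.41 × 10^-9 rad/s

Final answer: n = 2.41 × 10^-9 rad/s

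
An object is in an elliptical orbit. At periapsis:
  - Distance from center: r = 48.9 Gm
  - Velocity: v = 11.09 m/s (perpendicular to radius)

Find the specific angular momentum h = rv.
r = 48.9 Gm = 4.89 × 10^10 m
v = 11.09 m/s
h = rv = 4.89 × 10^10 × 11.09 = 5.42301 × 10^11 m²/s ≈ 5.423 × 10^11 m²/s

Final answer: h = 5.423 × 10^11 m²/s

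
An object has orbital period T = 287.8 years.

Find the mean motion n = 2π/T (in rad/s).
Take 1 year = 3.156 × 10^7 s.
T = 287.8 years = 9.08297 × 10^9 s
n = 2π / (9.08297 × 10^9 s) = 6.91755 × 10^-10 rad/s ≈ 6.918 × 10^-10 rad/s

Final answer: n = 6.918 × 10^-10 rad/s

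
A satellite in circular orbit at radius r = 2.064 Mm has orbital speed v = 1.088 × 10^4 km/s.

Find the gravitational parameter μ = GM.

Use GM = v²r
r = 2.064 Mm = 2.064 × 10^6 m
v = 1.088 × 10^4 km/s = 1.088 × 10^7 m/s
v² = 1.18374 × 10^14 m²/s²
GM = v²r = 1.18374 × 10^14 × 2.064 × 10^6 = 2.44325 × 10^20 m³/s²
GM ≈ 2.443 × 10^20 m³/s²

Final answer: GM = 2.443 × 10^20 m³/s²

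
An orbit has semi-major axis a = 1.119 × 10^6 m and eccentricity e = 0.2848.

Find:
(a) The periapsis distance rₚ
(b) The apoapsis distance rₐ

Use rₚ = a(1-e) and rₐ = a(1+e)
a = 1.119 × 10^6 m
e = 0.2848:  1 − e = 0.7152,  1 + e = 1.2848
(a) rₚ = a(1 − e) = 1.119 × 10^6 m × 0.7152 = 800309 m ≈ 8.003 × 10^5 m
(b) rₐ = a(1 + e) = 1.119 × 10^6 m × 1.2848 = 1.43769 × 10^6 m ≈ 1.438 × 10^6 m

Final answer:
(a) rₚ = 8.003 × 10^5 m
(b) rₐ = 1.438 × 10^6 m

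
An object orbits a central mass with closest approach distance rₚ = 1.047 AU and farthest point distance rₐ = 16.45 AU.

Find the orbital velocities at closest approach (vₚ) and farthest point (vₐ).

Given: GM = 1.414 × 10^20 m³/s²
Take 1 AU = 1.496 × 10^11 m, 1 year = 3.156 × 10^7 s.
rₚ = 1.047 AU = 1.56631 × 10^11 m
rₐ = 16.45 AU = 2.46092 × 10^12 m
GM = 1.414 × 10^20 m³/s²
a = (rₚ + rₐ)/2 = 1.30878 × 10^12 m
Vis-viva: v² = GM (2/r − 1/a)
vₚ² = 1.414 × 10^20 × (1.27688 × 10^-11 − 7.64073 × 10^-13) = 1.69748 × 10^9 m²/s²
vₚ = 41200.4 m/s ≈ 8.692 AU/year
vₐ² = 1.414 × 10^20 × (8.12704 × 10^-13 − 7.64073 × 10^-13) = 6.87646 × 10^6 m²/s²
vₐ = 2622.3 m/s ≈ 0.5532 AU/year

Final answer: vₚ = 8.692 AU/year, vₐ = 0.5532 AU/year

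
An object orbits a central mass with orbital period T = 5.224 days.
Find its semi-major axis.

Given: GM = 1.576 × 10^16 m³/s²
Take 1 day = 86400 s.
T = 5.224 days = 451354 s
GM = 1.576 × 10^16 m³/s²
Kepler's third law: a³ = GM T² / (4π²)
T² = 2.0372 × 10^11 s²
a³ = (1.576 × 10^16) × (2.0372 × 10^11) / (4π²) = 8.13262 × 10^25 m³
a = (a³)^(1/3) = 4.33255 × 10^8 m ≈ 433.3 Mm

Final answer: 433.3 Mm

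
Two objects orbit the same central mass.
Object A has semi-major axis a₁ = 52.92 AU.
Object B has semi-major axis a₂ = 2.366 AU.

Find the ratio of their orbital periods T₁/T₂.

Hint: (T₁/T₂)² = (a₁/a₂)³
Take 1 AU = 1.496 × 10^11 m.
a₁ = 52.92 AU = 7.91683 × 10^12 m
a₂ = 2.366 AU = 3.53954 × 10^11 m
a₁/a₂ = 22.3669
T₁/T₂ = (a₁/a₂)^(3/2) = (22.3669)^1.5 = 105.781

Final answer: T₁/T₂ = 105.8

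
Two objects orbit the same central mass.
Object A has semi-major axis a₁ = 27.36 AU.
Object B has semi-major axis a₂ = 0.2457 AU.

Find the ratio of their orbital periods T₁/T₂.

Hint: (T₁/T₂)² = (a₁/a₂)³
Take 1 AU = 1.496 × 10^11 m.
a₁ = 27.36 AU = 4.09306 × 10^12 m
a₂ = 0.2457 AU = 3.67567 × 10^10 m
a₁/a₂ = 111.355
T₁/T₂ = (a₁/a₂)^(3/2) = (111.355)^1.5 = 1175.08

Final answer: T₁/T₂ = 1175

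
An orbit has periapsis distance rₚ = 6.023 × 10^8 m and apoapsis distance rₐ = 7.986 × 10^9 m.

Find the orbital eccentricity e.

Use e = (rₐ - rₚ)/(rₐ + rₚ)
rₚ = 6.023 × 10^8 m
rₐ = 7.986 × 10^9 m
rₐ − rₚ = 7.3837 × 10^9 m
rₐ + rₚ = 8.5883 × 10^9 m
e = (rₐ − rₚ)/(rₐ + rₚ) = 0.859739

Final answer: e = 0.8597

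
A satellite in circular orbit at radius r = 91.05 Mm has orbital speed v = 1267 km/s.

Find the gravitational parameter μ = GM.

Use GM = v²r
r = 91.05 Mm = 9.105 × 10^7 m
v = 1267 km/s = 1.267 × 10^6 m/s
v² = 1.60529 × 10^12 m²/s²
GM = v²r = 1.60529 × 10^12 × 9.105 × 10^7 = 1.46162 × 10^20 m³/s²
GM ≈ 1.462 × 10^20 m³/s²

Final answer: GM = 1.462 × 10^20 m³/s²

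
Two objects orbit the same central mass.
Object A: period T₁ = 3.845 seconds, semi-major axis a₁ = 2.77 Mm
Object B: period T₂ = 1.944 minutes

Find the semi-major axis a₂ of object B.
T₁ = 3.845 seconds
T₂ = 1.944 minutes = 116.64 s
a₁ = 2.77 Mm = 2.77 × 10^6 m
Kepler's third law: (T₂/T₁)² = (a₂/a₁)³  ⇒  a₂ = a₁ (T₂/T₁)^(2/3)
T₂/T₁ = 30.3355
(T₂/T₁)^(2/3) = 9.72674
a₂ = 2.77 × 10^6 m × 9.72674 = 2.69431 × 10^7 m ≈ 26.94 Mm

Final answer: a₂ = 26.94 Mm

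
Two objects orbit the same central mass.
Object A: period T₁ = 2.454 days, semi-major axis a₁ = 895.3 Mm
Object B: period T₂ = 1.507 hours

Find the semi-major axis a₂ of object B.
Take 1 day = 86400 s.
T₁ = 2.454 days = 212026 s
T₂ = 1.507 hours = 5425.2 s
a₁ = 895.3 Mm = 8.953 × 10^8 m
Kepler's third law: (T₂/T₁)² = (a₂/a₁)³  ⇒  a₂ = a₁ (T₂/T₁)^(2/3)
T₂/T₁ = 0.0255875
(T₂/T₁)^(2/3) = 0.086833
a₂ = 8.953 × 10^8 m × 0.086833 = 7.77416 × 10^7 m ≈ 77.74 Mm

Final answer: a₂ = 77.74 Mm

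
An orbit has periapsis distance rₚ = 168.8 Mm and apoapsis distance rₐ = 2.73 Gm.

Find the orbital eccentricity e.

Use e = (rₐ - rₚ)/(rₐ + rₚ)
rₚ = 168.8 Mm = 1.688 × 10^8 m
rₐ = 2.73 Gm = 2.73 × 10^9 m
rₐ − rₚ = 2.5612 × 10^9 m
rₐ + rₚ = 2.8988 × 10^9 m
e = (rₐ − rₚ)/(rₐ + rₚ) = 0.883538

Final answer: e = 0.8835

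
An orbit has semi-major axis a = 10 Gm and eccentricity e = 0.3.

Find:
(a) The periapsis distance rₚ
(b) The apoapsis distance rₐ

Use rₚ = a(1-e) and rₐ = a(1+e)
a = 10 Gm = 1 × 10^10 m
e = 0.3:  1 − e = 0.7,  1 + e = 1.3
(a) rₚ = a(1 − e) = 1 × 10^10 m × 0.7 = 7 × 10^9 m ≈ 7 Gm
(b) rₐ = a(1 + e) = 1 × 10^10 m × 1.3 = 1.3 × 10^10 m ≈ 13 Gm

Final answer:
(a) rₚ = 7 Gm
(b) rₐ = 13 Gm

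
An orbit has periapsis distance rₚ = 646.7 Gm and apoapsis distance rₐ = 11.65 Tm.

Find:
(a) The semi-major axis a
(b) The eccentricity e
rₚ = 646.7 Gm = 6.467 × 10^11 m
rₐ = 11.65 Tm = 1.165 × 10^13 m
(a) a = (rₚ + rₐ)/2 = 6.14835 × 10^12 m ≈ 6.148 Tm
(b) e = (rₐ − rₚ)/(rₐ + rₚ) = (1.10033 × 10^13) / (1.22967 × 10^13) = 0.894817

Final answer:
(a) a = 6.148 Tm
(b) e = 0.8948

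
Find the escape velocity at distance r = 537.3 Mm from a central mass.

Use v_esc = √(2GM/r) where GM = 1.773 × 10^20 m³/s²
r = 537.3 Mm = 5.373 × 10^8 m
GM = 1.773 × 10^20 m³/s²
2GM/r = 2 × (1.773 × 10^20) / (5.373 × 10^8) = 6.59966 × 10^11 m²/s²
v_esc = √(2GM/r) = 812383 m/s ≈ 812.4 km/s

Final answer: 812.4 km/s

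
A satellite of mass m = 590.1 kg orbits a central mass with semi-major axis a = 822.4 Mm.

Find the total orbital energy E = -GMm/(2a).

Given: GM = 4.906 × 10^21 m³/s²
a = 822.4 Mm = 8.224 × 10^8 m
GM = 4.906 × 10^21 m³/s²
2a = 1.6448 × 10^9 m
GMm = 4.906 × 10^21 × 590.1 = 2.89503 × 10^24 m³·kg/s²
E = −GMm/(2a) = -1.76011 × 10^15 J ≈ -1.76 PJ

Final answer: -1.76 PJ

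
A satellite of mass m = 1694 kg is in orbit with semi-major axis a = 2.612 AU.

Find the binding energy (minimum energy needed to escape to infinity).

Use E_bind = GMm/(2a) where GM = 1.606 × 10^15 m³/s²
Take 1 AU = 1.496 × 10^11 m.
a = 2.612 AU = 3.90755 × 10^11 m
GM = 1.606 × 10^15 m³/s²
m = 1694 kg
GMm = 1.606 × 10^15 × 1694 = 2.72056 × 10^18 m³·kg/s²
2a = 7.8151 × 10^11 m
E_bind = GMm/(2a) = 3.48116 × 10^6 J ≈ 3.481 MJ

Final answer: 3.481 MJ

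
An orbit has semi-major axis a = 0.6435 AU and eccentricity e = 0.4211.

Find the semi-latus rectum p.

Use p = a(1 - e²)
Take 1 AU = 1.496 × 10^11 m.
a = 0.6435 AU = 9.62676 × 10^10 m
e = 0.4211,  e² = 0.177325,  1 − e² = 0.822675
p = a(1 − e²) = 9.62676 × 10^10 m × 0.822675 = 7.91969 × 10^10 m ≈ 0.5294 AU

Final answer: p = 0.5294 AU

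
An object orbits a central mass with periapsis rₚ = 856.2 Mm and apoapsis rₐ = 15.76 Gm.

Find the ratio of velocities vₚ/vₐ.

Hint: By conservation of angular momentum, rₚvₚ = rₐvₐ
rₚ = 856.2 Mm = 8.562 × 10^8 m
rₐ = 15.76 Gm = 1.576 × 10^10 m
rₚvₚ = rₐvₐ  ⇒  vₚ/vₐ = rₐ/rₚ
vₚ/vₐ = (1.576 × 10^10) / (8.562 × 10^8) = 18.4069

Final answer: vₚ/vₐ = 18.41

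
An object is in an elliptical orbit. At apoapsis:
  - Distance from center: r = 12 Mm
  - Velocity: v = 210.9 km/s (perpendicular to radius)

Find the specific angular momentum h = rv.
r = 12 Mm = 1.2 × 10^7 m
v = 210.9 km/s = 210900 m/s
h = rv = 1.2 × 10^7 × 210900 = 2.5308 × 10^12 m²/s ≈ 2.531 × 10^12 m²/s

Final answer: h = 2.531 × 10^12 m²/s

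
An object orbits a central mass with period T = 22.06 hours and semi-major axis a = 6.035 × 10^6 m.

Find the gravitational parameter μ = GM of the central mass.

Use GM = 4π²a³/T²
T = 22.06 hours = 79416 s
a = 6.035 × 10^6 m
a³ = 2.19802 × 10^20 m³
T² = 6.3069 × 10^9 s²
GM = 4π² × (2.19802 × 10^20) / (6.3069 × 10^9) = 1.37586 × 10^12 m³/s²
GM ≈ 1.376 × 10^12 m³/s²

Final answer: GM = 1.376 × 10^12 m³/s²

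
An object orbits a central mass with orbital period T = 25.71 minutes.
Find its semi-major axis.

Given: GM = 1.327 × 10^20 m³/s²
T = 25.71 minutes = 1542.6 s
GM = 1.327 × 10^20 m³/s²
Kepler's third law: a³ = GM T² / (4π²)
T² = 2.37961 × 10^6 s²
a³ = (1.327 × 10^20) × (2.37961 × 10^6) / (4π²) = 7.99867 × 10^24 m³
a = (a³)^(1/3) = 1.99989 × 10^8 m ≈ 200 Mm

Final answer: 200 Mm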